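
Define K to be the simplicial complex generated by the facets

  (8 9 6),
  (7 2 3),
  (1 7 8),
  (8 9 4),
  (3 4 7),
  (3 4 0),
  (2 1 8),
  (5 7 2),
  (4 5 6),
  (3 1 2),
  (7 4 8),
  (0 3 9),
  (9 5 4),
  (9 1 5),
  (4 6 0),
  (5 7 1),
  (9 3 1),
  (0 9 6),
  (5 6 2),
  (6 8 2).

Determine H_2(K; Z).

H_2 ≅ 0.

Fix the vertex order 0 < 1 < 2 < 3 < 4 < 5 < 6 < 7 < 8 < 9 and write every simplex with vertices in increasing order. Then dim K = 2 and the simplices of K are:

  0-simplices (10): [0], [1], [2], [3], [4], [5], [6], [7], [8], [9]
  1-simplices (30): (30 of them)
  2-simplices (20): (20 of them)

giving chain groups C_0 ≅ Z^10, C_1 ≅ Z^30, C_2 ≅ Z^20.

Boundary ∂_1: C_1 → C_0 maps an edge to its endpoints' difference, ∂[p,q] = q − p.
As a 10×30 matrix over Z this has rank 9, with invariant factors (1,1,1,1,1,1,1,1,1).

The boundary map ∂_2: C_2 → C_1 acts by ∂[p,q,r] = [q,r] − [p,r] + [p,q]. For instance
  ∂[1,5,9] = [5,9] − [1,9] + [1,5],
  ∂[1,5,7] = [5,7] − [1,7] + [1,5].
The resulting 30×20 matrix has rank 20, and its Smith normal form has invariant factors (1,1,1,1,1,1,1,1,1,1,1,1,1,1,1,1,1,1,1,2).

From H_k ≅ ker(∂_k) / im(∂_{k+1}) we obtain:

  H_2: rank ker ∂_2 − rank ∂_3 = (20 − 20) − 0 = 0, and there is no ∂_3, so H_2 ≅ 0.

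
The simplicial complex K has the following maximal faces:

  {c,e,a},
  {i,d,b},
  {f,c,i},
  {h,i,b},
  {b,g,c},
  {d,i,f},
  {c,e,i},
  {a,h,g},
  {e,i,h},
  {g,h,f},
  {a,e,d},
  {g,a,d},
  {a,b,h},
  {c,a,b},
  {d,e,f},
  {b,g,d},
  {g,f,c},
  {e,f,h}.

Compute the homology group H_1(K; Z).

H_1 = Z ⊕ Z/2.

We work with the vertex ordering a < b < c < d < e < f < g < h < i. The simplices of K, each written with vertices in increasing order, are:

  0-simplices (9): a, b, c, d, e, f, g, h, i
  1-simplices (27): ab, ac, ad, ae, ag, ah, bc, bd, bg, bh, bi, ce, cf, cg, ci, de, df, dg, di, ef, eh, ei, fg, fh, fi, gh, hi
  2-simplices (18): abc, abh, ace, ade, adg, agh, bcg, bdg, bdi, bhi, cei, cfg, cfi, def, dfi, efh, ehi, fgh

Hence C_0 ≅ Z^9, C_1 ≅ Z^27, C_2 ≅ Z^18.

∂_1: C_1 → C_0 maps an edge to its endpoints' difference, ∂[p,q] = q − p.
The resulting 9×27 matrix has rank 8, and its Smith normal form has invariant factors (1,1,1,1,1,1,1,1).

∂_2: C_2 → C_1 sends each 2-simplex [p,q,r] to [q,r] − [p,r] + [p,q]. For instance
  ∂adg = dg − ag + ad,
  ∂cfi = fi − ci + cf.
This gives a 27×18 integer matrix of rank 18; reducing to Smith normal form yields diagonal entries (1,1,1,1,1,1,1,1,1,1,1,1,1,1,1,1,1,2).

Computing H_k = (kernel of ∂_k) / (image of ∂_{k+1}):

  H_1: rank ker ∂_1 − rank ∂_2 = (27 − 8) − 18 = 1, and ∂_2 has invariant factor 2 > 1, so H_1 = Z ⊕ Z/2.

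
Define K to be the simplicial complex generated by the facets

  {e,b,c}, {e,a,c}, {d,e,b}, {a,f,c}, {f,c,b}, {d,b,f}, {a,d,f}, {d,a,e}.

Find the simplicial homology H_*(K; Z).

H_0 = Z,  H_1 = 0,  H_2 = Z.

Fix the vertex order a < b < c < d < e < f and write every simplex with vertices in increasing order. Then dim K = 2 and the simplices of K are:

  0-simplices (6): a, b, c, d, e, f
  1-simplices (12): ac, ad, ae, af, bc, bd, be, bf, ce, cf, de, df
  2-simplices (8): ace, acf, ade, adf, bce, bcf, bde, bdf

giving chain groups C_0 ≅ Z^6, C_1 ≅ Z^12, C_2 ≅ Z^8.

The boundary map ∂_1: C_1 → C_0 maps an edge to its endpoints' difference, ∂[p,q] = q − p.
The resulting 6×12 matrix has rank 5, and its Smith normal form has invariant factors (1,1,1,1,1).

∂_2: C_2 → C_1 acts by ∂[p,q,r] = [q,r] − [p,r] + [p,q]. For instance
  ∂ade = de − ae + ad,
  ∂ace = ce − ae + ac.
The 12×8 boundary matrix has rank 7 and Smith normal form diag(1,1,1,1,1,1,1).

Now H_k = ker ∂_k / im ∂_{k+1}, so:

  H_0: rank C_0 − rank ∂_1 = 6 − 5 = 1, and the invariant factors of ∂_1 are all 1, so H_0 = Z.
  H_1: rank ker ∂_1 − rank ∂_2 = (12 − 5) − 7 = 0, and the invariant factors of ∂_2 are all 1, so H_1 = 0.
  H_2: rank ker ∂_2 − rank ∂_3 = (8 − 7) − 0 = 1, and there is no ∂_3, so H_2 = Z.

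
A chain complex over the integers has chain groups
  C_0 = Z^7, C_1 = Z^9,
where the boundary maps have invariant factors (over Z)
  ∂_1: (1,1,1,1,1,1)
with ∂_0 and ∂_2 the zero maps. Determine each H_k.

H_0: b_0 = 7 − 0 − 6 = 1; torsion from ∂_1 factors > 1: none. So H_0 ≅ Z.
H_1: b_1 = 9 − 6 − 0 = 3; torsion from ∂_2 factors > 1: none. So H_1 ≅ Z^3.

H_0 ≅ Z,  H_1 ≅ Z^3.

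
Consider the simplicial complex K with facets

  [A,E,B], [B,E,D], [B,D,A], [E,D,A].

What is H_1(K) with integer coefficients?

We work with the vertex ordering A < B < D < E. The simplices of K, each written with vertices in increasing order, are:

  0-simplices (4): A, B, D, E
  1-simplices (6): AB, AD, AE, BD, BE, DE
  2-simplices (4): ABD, ABE, ADE, BDE

Hence C_0 ≅ Z^4, C_1 ≅ Z^6, C_2 ≅ Z^4.

∂_1: C_1 → C_0 sends each edge [p,q] (with p < q) to q − p.
As a 4×6 matrix over Z this has rank 3, with invariant factors (1,1,1).

The boundary map ∂_2: C_2 → C_1 sends each 2-simplex [p,q,r] to [q,r] − [p,r] + [p,q]. For instance
  ∂ADE = DE − AE + AD,
  ∂ABE = BE − AE + AB.
This gives a 6×4 integer matrix of rank 3; reducing to Smith normal form yields diagonal entries (1,1,1).

Reading off H_k = ker ∂_k / im ∂_{k+1}:

  H_1: rank ker ∂_1 − rank ∂_2 = (6 − 3) − 3 = 0, and the invariant factors of ∂_2 are all 1, so H_1 = 0.

H_1 ≅ 0.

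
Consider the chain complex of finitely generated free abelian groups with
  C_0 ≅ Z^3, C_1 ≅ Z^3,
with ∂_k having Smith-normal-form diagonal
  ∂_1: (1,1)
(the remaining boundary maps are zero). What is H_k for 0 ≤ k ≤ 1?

H_0: b_0 = 3 − 0 − 2 = 1; torsion from ∂_1 factors > 1: none. So H_0 ≅ Z.
H_1: b_1 = 3 − 2 − 0 = 1; torsion from ∂_2 factors > 1: none. So H_1 ≅ Z.

H_0 ≅ Z,  H_1 ≅ Z.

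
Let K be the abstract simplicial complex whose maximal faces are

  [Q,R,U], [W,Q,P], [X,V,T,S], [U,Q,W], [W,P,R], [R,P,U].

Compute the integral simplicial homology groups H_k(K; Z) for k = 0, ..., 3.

H_0 = Z^2,  H_1 = Z,  H_2 = 0,  H_3 = 0.

We work with the vertex ordering P < Q < R < S < T < U < V < W < X. The simplices of K, each written with vertices in increasing order, are:

  0-simplices (9): P, Q, R, S, T, U, V, W, X
  1-simplices (16): PQ, PR, PU, PW, QR, QU, QW, RU, RW, ST, SV, SX, TV, TX, UW, VX
  2-simplices (9): PQW, PRU, PRW, QRU, QUW, STV, STX, SVX, TVX
  3-simplices (1): STVX

giving chain groups C_0 ≅ Z^9, C_1 ≅ Z^16, C_2 ≅ Z^9, C_3 ≅ Z^1.

∂_1: C_1 → C_0 maps an edge to its endpoints' difference, ∂[p,q] = q − p. For instance
  ∂SV = V − S.
The resulting 9×16 matrix has rank 7, and its Smith normal form has invariant factors (1,1,1,1,1,1,1).

The boundary map ∂_2: C_2 → C_1 sends each 2-simplex [p,q,r] to [q,r] − [p,r] + [p,q]. For instance
  ∂PRU = RU − PU + PR,
  ∂QRU = RU − QU + QR.
As a 16×9 matrix over Z this has rank 8, with invariant factors (1,1,1,1,1,1,1,1).

The boundary map ∂_3: C_3 → C_2 sends each 3-simplex σ to the alternating sum Σ_i (−1)^i (σ with its i-th vertex removed). For instance
  ∂STVX = TVX − SVX + STX − STV.
The resulting 9×1 matrix has rank 1, and its Smith normal form has invariant factors (1).

Reading off H_k = ker ∂_k / im ∂_{k+1}:

  H_0: rank C_0 − rank ∂_1 = 9 − 7 = 2, and the invariant factors of ∂_1 are all 1, so H_0 = Z^2.
  H_1: rank ker ∂_1 − rank ∂_2 = (16 − 7) − 8 = 1, and the invariant factors of ∂_2 are all 1, so H_1 = Z.
  H_2: rank ker ∂_2 − rank ∂_3 = (9 − 8) − 1 = 0, and the invariant factors of ∂_3 are all 1, so H_2 = 0.
  H_3: rank ker ∂_3 − rank ∂_4 = (1 − 1) − 0 = 0, and there is no ∂_4, so H_3 = 0.

As a check, the Euler characteristic is 9 − 16 + 9 − 1 = 1, which agrees with 2 − 1 + 0 − 0 = 1.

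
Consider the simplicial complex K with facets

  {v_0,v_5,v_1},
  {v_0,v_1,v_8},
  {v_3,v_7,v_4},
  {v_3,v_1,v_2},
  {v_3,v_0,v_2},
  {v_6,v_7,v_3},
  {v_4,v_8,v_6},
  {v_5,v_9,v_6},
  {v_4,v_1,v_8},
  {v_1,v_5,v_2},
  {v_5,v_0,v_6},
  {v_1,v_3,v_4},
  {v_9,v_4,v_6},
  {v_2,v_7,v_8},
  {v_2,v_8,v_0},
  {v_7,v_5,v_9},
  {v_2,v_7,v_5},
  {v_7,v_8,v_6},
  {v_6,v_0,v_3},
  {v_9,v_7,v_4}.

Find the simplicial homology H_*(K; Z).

We work with the vertex ordering v_0 < v_1 < v_2 < v_3 < v_4 < v_5 < v_6 < v_7 < v_8 < v_9. The simplices of K, each written with vertices in increasing order, are:

  0-simplices (10): [v_0], [v_1], [v_2], [v_3], [v_4], [v_5], [v_6], [v_7], [v_8], [v_9]
  1-simplices (30): (30 of them)
  2-simplices (20): (20 of them)

so the chain groups are C_0 ≅ Z^10, C_1 ≅ Z^30, C_2 ≅ Z^20.

Boundary ∂_1: C_1 → C_0 is given by ∂[p,q] = [q] − [p].
As a 10×30 matrix over Z this has rank 9, with invariant factors (1,1,1,1,1,1,1,1,1).

The boundary map ∂_2: C_2 → C_1 sends each 2-simplex [p,q,r] to [q,r] − [p,r] + [p,q]. For instance
  ∂[v_3,v_4,v_7] = [v_4,v_7] − [v_3,v_7] + [v_3,v_4],
  ∂[v_5,v_7,v_9] = [v_7,v_9] − [v_5,v_9] + [v_5,v_7].
The 30×20 boundary matrix has rank 20 and Smith normal form diag(1,1,1,1,1,1,1,1,1,1,1,1,1,1,1,1,1,1,1,2).

From H_k ≅ ker(∂_k) / im(∂_{k+1}) we obtain:

  H_0: rank C_0 − rank ∂_1 = 10 − 9 = 1, and the invariant factors of ∂_1 are all 1, so H_0 ≅ Z.
  H_1: rank ker ∂_1 − rank ∂_2 = (30 − 9) − 20 = 1, and ∂_2 has invariant factor 2 > 1, so H_1 ≅ Z ⊕ Z/2.
  H_2: rank ker ∂_2 − rank ∂_3 = (20 − 20) − 0 = 0, and there is no ∂_3, so H_2 ≅ 0.

As a check, the Euler characteristic is 10 − 30 + 20 = 0, which agrees with 1 − 1 + 0 = 0.

H_0 = Z,  H_1 = Z ⊕ Z/2,  H_2 = 0.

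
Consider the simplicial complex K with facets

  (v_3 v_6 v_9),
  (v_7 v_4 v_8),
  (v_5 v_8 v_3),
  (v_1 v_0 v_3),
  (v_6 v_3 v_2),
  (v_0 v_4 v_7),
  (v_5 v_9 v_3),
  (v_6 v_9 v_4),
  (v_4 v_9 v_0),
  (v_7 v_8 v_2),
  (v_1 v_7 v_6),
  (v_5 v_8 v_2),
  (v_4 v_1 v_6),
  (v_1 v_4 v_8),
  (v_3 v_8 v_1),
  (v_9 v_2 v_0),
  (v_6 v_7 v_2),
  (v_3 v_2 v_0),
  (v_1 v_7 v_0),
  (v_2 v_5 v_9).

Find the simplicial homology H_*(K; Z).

H_0 ≅ Z,  H_1 ≅ Z ⊕ Z/2,  H_2 = 0.

Take the total order v_0 < v_1 < v_2 < v_3 < v_4 < v_5 < v_6 < v_7 < v_8 < v_9 on the vertex set. Then K (dimension 2) consists of the simplices:

  0-simplices (10): [v_0], [v_1], [v_2], [v_3], [v_4], [v_5], [v_6], [v_7], [v_8], [v_9]
  1-simplices (30): (30 of them)
  2-simplices (20): (20 of them)

giving chain groups C_0 ≅ Z^10, C_1 ≅ Z^30, C_2 ≅ Z^20.

The boundary map ∂_1: C_1 → C_0 maps an edge to its endpoints' difference, ∂[p,q] = q − p. For instance
  ∂[v_6,v_7] = [v_7] − [v_6].
This gives a 10×30 integer matrix of rank 9; reducing to Smith normal form yields diagonal entries (1,1,1,1,1,1,1,1,1).

The boundary map ∂_2: C_2 → C_1 acts by ∂[p,q,r] = [q,r] − [p,r] + [p,q]. For instance
  ∂[v_0,v_2,v_3] = [v_2,v_3] − [v_0,v_3] + [v_0,v_2],
  ∂[v_0,v_4,v_7] = [v_4,v_7] − [v_0,v_7] + [v_0,v_4].
The resulting 30×20 matrix has rank 20, and its Smith normal form has invariant factors (1,1,1,1,1,1,1,1,1,1,1,1,1,1,1,1,1,1,1,2).

From H_k ≅ ker(∂_k) / im(∂_{k+1}) we obtain:

  H_0: rank C_0 − rank ∂_1 = 10 − 9 = 1, and the invariant factors of ∂_1 are all 1, so H_0 ≅ Z.
  H_1: rank ker ∂_1 − rank ∂_2 = (30 − 9) − 20 = 1, and ∂_2 has invariant factor 2 > 1, so H_1 ≅ Z ⊕ Z/2.
  H_2: rank ker ∂_2 − rank ∂_3 = (20 − 20) − 0 = 0, and there is no ∂_3, so H_2 ≅ 0.

As a check, the Euler characteristic is 10 − 30 + 20 = 0, which agrees with 1 − 1 + 0 = 0.
(K is a triangulation of the Klein bottle.)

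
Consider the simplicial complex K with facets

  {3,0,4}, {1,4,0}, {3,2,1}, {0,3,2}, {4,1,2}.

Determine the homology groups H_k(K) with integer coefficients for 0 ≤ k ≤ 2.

H_0 = Z,  H_1 = Z,  H_2 = 0.

Order the vertices as 0 < 1 < 2 < 3 < 4. Listing each simplex with vertices in this order, K has dimension 2 with simplices:

  0-simplices (5): [0], [1], [2], [3], [4]
  1-simplices (10): [0,1], [0,2], [0,3], [0,4], [1,2], [1,3], [1,4], [2,3], [2,4], [3,4]
  2-simplices (5): [0,1,4], [0,2,3], [0,3,4], [1,2,3], [1,2,4]

so the chain groups are C_0 ≅ Z^5, C_1 ≅ Z^10, C_2 ≅ Z^5.

∂_1: C_1 → C_0 is given by ∂[p,q] = [q] − [p]. For instance
  ∂[2,3] = [3] − [2].
The 5×10 boundary matrix has rank 4 and Smith normal form diag(1,1,1,1).

∂_2: C_2 → C_1 sends each 2-simplex [p,q,r] to [q,r] − [p,r] + [p,q]. For instance
  ∂[0,2,3] = [2,3] − [0,3] + [0,2],
  ∂[1,2,3] = [2,3] − [1,3] + [1,2].
The 10×5 boundary matrix has rank 5 and Smith normal form diag(1,1,1,1,1).

From H_k ≅ ker(∂_k) / im(∂_{k+1}) we obtain:

  H_0: rank C_0 − rank ∂_1 = 5 − 4 = 1, and the invariant factors of ∂_1 are all 1, so H_0 = Z.
  H_1: rank ker ∂_1 − rank ∂_2 = (10 − 4) − 5 = 1, and the invariant factors of ∂_2 are all 1, so H_1 = Z.
  H_2: rank ker ∂_2 − rank ∂_3 = (5 − 5) − 0 = 0, and there is no ∂_3, so H_2 = 0.

As a check, the Euler characteristic is 5 − 10 + 5 = 0, which agrees with 1 − 1 + 0 = 0.
(K is a triangulation of the Möbius band.)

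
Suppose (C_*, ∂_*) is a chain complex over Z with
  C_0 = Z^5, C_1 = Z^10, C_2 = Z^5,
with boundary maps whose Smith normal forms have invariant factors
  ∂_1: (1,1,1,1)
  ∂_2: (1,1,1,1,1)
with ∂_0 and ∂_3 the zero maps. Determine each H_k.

H_0 = Z,  H_1 = Z,  H_2 = 0.

H_0: b_0 = 5 − 0 − 4 = 1; torsion from ∂_1 factors > 1: none. So H_0 = Z.
H_1: b_1 = 10 − 4 − 5 = 1; torsion from ∂_2 factors > 1: none. So H_1 = Z.
H_2: b_2 = 5 − 5 − 0 = 0; torsion from ∂_3 factors > 1: none. So H_2 = 0.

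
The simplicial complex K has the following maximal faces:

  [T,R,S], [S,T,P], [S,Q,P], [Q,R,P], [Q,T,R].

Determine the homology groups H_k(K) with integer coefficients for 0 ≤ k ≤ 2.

We work with the vertex ordering P < Q < R < S < T. The simplices of K, each written with vertices in increasing order, are:

  0-simplices (5): P, Q, R, S, T
  1-simplices (10): PQ, PR, PS, PT, QR, QS, QT, RS, RT, ST
  2-simplices (5): PQR, PQS, PST, QRT, RST

giving chain groups C_0 ≅ Z^5, C_1 ≅ Z^10, C_2 ≅ Z^5.

∂_1: C_1 → C_0 sends each edge [p,q] (with p < q) to q − p.
The 5×10 boundary matrix has rank 4 and Smith normal form diag(1,1,1,1).

The boundary map ∂_2: C_2 → C_1 maps a triangle to the signed sum of its edges. For instance
  ∂PQR = QR − PR + PQ,
  ∂RST = ST − RT + RS.
This gives a 10×5 integer matrix of rank 5; reducing to Smith normal form yields diagonal entries (1,1,1,1,1).

From H_k ≅ ker(∂_k) / im(∂_{k+1}) we obtain:

  H_0: rank C_0 − rank ∂_1 = 5 − 4 = 1, and the invariant factors of ∂_1 are all 1, so H_0 = Z.
  H_1: rank ker ∂_1 − rank ∂_2 = (10 − 4) − 5 = 1, and the invariant factors of ∂_2 are all 1, so H_1 = Z.
  H_2: rank ker ∂_2 − rank ∂_3 = (5 − 5) − 0 = 0, and there is no ∂_3, so H_2 = 0.

As a check, the Euler characteristic is 5 − 10 + 5 = 0, which agrees with 1 − 1 + 0 = 0.

H_0 ≅ Z,  H_1 ≅ Z,  H_2 = 0.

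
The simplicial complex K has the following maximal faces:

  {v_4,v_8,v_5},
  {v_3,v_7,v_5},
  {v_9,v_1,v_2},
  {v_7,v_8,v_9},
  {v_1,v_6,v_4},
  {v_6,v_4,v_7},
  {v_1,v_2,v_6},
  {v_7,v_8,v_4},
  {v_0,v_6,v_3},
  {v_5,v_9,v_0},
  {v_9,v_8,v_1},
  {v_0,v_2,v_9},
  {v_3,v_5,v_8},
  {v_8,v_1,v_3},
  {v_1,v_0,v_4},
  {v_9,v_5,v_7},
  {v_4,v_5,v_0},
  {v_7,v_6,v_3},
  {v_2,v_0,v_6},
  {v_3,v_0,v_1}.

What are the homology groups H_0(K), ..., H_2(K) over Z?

We work with the vertex ordering v_0 < v_1 < v_2 < v_3 < v_4 < v_5 < v_6 < v_7 < v_8 < v_9. The simplices of K, each written with vertices in increasing order, are:

  0-simplices (10): [v_0], [v_1], [v_2], [v_3], [v_4], [v_5], [v_6], [v_7], [v_8], [v_9]
  1-simplices (30): (30 of them)
  2-simplices (20): (20 of them)

so the chain groups are C_0 ≅ Z^10, C_1 ≅ Z^30, C_2 ≅ Z^20.

Boundary ∂_1: C_1 → C_0 sends each edge [p,q] (with p < q) to q − p.
The resulting 10×30 matrix has rank 9, and its Smith normal form has invariant factors (1,1,1,1,1,1,1,1,1).

∂_2: C_2 → C_1 sends each 2-simplex [p,q,r] to [q,r] − [p,r] + [p,q]. For instance
  ∂[v_7,v_8,v_9] = [v_8,v_9] − [v_7,v_9] + [v_7,v_8],
  ∂[v_4,v_6,v_7] = [v_6,v_7] − [v_4,v_7] + [v_4,v_6].
As a 30×20 matrix over Z this has rank 20, with invariant factors (1,1,1,1,1,1,1,1,1,1,1,1,1,1,1,1,1,1,1,2).

Now H_k = ker ∂_k / im ∂_{k+1}, so:

  H_0: rank C_0 − rank ∂_1 = 10 − 9 = 1, and the invariant factors of ∂_1 are all 1, so H_0 = Z.
  H_1: rank ker ∂_1 − rank ∂_2 = (30 − 9) − 20 = 1, and ∂_2 has invariant factor 2 > 1, so H_1 = Z ⊕ Z/2.
  H_2: rank ker ∂_2 − rank ∂_3 = (20 − 20) − 0 = 0, and there is no ∂_3, so H_2 = 0.

H_0 = Z,  H_1 = Z ⊕ Z/2,  H_2 = 0.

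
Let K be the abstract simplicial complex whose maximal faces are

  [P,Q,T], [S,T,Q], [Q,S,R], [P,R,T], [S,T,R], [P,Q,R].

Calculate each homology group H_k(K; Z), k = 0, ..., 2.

H_0 = Z,  H_1 = 0,  H_2 = Z.

Order the vertices as P < Q < R < S < T. Listing each simplex with vertices in this order, K has dimension 2 with simplices:

  0-simplices (5): P, Q, R, S, T
  1-simplices (9): PQ, PR, PT, QR, QS, QT, RS, RT, ST
  2-simplices (6): PQR, PQT, PRT, QRS, QST, RST

so the chain groups are C_0 ≅ Z^5, C_1 ≅ Z^9, C_2 ≅ Z^6.

The boundary map ∂_1: C_1 → C_0 sends each edge [p,q] (with p < q) to q − p. For instance
  ∂ST = T − S.
As a 5×9 matrix over Z this has rank 4, with invariant factors (1,1,1,1).

Boundary ∂_2: C_2 → C_1 maps a triangle to the signed sum of its edges. For instance
  ∂RST = ST − RT + RS,
  ∂PQR = QR − PR + PQ.
This gives a 9×6 integer matrix of rank 5; reducing to Smith normal form yields diagonal entries (1,1,1,1,1).

Computing H_k = (kernel of ∂_k) / (image of ∂_{k+1}):

  H_0: rank C_0 − rank ∂_1 = 5 − 4 = 1, and the invariant factors of ∂_1 are all 1, so H_0 = Z.
  H_1: rank ker ∂_1 − rank ∂_2 = (9 − 4) − 5 = 0, and the invariant factors of ∂_2 are all 1, so H_1 = 0.
  H_2: rank ker ∂_2 − rank ∂_3 = (6 − 5) − 0 = 1, and there is no ∂_3, so H_2 = Z.

(K is a triangulation of the 2-sphere S^2.)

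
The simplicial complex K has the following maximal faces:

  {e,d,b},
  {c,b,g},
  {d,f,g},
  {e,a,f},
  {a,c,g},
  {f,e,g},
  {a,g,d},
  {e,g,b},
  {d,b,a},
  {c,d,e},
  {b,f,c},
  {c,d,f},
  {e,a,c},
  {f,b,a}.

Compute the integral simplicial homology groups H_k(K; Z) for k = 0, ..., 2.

K has 7 vertices, 21 edges, 14 triangles.
rank ∂_0 = 0, rank ∂_1 = 6 ⇒ b_0 = 7 − 0 − 6 = 1; all invariant factors of ∂_1 are 1 so no torsion. So H_0 = Z.
rank ∂_1 = 6, rank ∂_2 = 13 ⇒ b_1 = 21 − 6 − 13 = 2; all invariant factors of ∂_2 are 1 so no torsion. So H_1 = Z^2.
rank ∂_2 = 13, rank ∂_3 = 0 ⇒ b_2 = 14 − 13 − 0 = 1. So H_2 = Z.

H_0 ≅ Z,  H_1 ≅ Z^2,  H_2 ≅ Z.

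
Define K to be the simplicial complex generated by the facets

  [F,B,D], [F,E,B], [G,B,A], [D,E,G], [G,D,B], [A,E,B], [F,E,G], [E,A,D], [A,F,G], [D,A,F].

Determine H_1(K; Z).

H_1 ≅ Z/2Z.

We work with the vertex ordering A < B < D < E < F < G. The simplices of K, each written with vertices in increasing order, are:

  0-simplices (6): A, B, D, E, F, G
  1-simplices (15): AB, AD, AE, AF, AG, BD, BE, BF, BG, DE, DF, DG, EF, EG, FG
  2-simplices (10): ABE, ABG, ADE, ADF, AFG, BDF, BDG, BEF, DEG, EFG

giving chain groups C_0 ≅ Z^6, C_1 ≅ Z^15, C_2 ≅ Z^10.

Boundary ∂_1: C_1 → C_0 maps an edge to its endpoints' difference, ∂[p,q] = q − p. For instance
  ∂EG = G − E.
The 6×15 boundary matrix has rank 5 and Smith normal form diag(1,1,1,1,1).

Boundary ∂_2: C_2 → C_1 acts by ∂[p,q,r] = [q,r] − [p,r] + [p,q]. For instance
  ∂ABG = BG − AG + AB,
  ∂BDF = DF − BF + BD.
The resulting 15×10 matrix has rank 10, and its Smith normal form has invariant factors (1,1,1,1,1,1,1,1,1,2).

Computing H_k = (kernel of ∂_k) / (image of ∂_{k+1}):

  H_1: rank ker ∂_1 − rank ∂_2 = (15 − 5) − 10 = 0, and ∂_2 has invariant factor 2 > 1, so H_1 = Z/2Z.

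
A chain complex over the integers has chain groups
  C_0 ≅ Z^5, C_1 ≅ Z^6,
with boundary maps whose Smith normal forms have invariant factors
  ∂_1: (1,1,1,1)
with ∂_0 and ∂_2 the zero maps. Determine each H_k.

H_0: b_0 = 5 − 0 − 4 = 1; torsion from ∂_1 factors > 1: none. So H_0 = Z.
H_1: b_1 = 6 − 4 − 0 = 2; torsion from ∂_2 factors > 1: none. So H_1 = Z^2.

H_0 = Z,  H_1 = Z^2.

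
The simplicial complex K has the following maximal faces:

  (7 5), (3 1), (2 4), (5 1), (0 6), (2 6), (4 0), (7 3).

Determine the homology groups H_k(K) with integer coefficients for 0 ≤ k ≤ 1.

We work with the vertex ordering 0 < 1 < 2 < 3 < 4 < 5 < 6 < 7. The simplices of K, each written with vertices in increasing order, are:

  0-simplices (8): [0], [1], [2], [3], [4], [5], [6], [7]
  1-simplices (8): [0,4], [0,6], [1,3], [1,5], [2,4], [2,6], [3,7], [5,7]

so the chain groups are C_0 ≅ Z^8, C_1 ≅ Z^8.

Boundary ∂_1: C_1 → C_0 sends each edge [p,q] (with p < q) to q − p. For instance
  ∂[1,3] = [3] − [1].
As a 8×8 matrix over Z this has rank 6, with invariant factors (1,1,1,1,1,1).

Reading off H_k = ker ∂_k / im ∂_{k+1}:

  H_0: rank C_0 − rank ∂_1 = 8 − 6 = 2, and the invariant factors of ∂_1 are all 1, so H_0 ≅ Z^2.
  H_1: rank ker ∂_1 − rank ∂_2 = (8 − 6) − 0 = 2, and there is no ∂_2, so H_1 ≅ Z^2.

H_0 = Z^2,  H_1 = Z^2.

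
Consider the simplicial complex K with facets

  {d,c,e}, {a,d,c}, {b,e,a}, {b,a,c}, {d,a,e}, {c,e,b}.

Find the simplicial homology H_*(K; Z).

H_0 ≅ Z,  H_1 = 0,  H_2 ≅ Z.

Order the vertices as a < b < c < d < e. Listing each simplex with vertices in this order, K has dimension 2 with simplices:

  0-simplices (5): a, b, c, d, e
  1-simplices (9): ab, ac, ad, ae, bc, be, cd, ce, de
  2-simplices (6): abc, abe, acd, ade, bce, cde

so the chain groups are C_0 ≅ Z^5, C_1 ≅ Z^9, C_2 ≅ Z^6.

Boundary ∂_1: C_1 → C_0 maps an edge to its endpoints' difference, ∂[p,q] = q − p.
The 5×9 boundary matrix has rank 4 and Smith normal form diag(1,1,1,1).

∂_2: C_2 → C_1 maps a triangle to the signed sum of its edges. For instance
  ∂ade = de − ae + ad,
  ∂abc = bc − ac + ab.
The 9×6 boundary matrix has rank 5 and Smith normal form diag(1,1,1,1,1).

Computing H_k = (kernel of ∂_k) / (image of ∂_{k+1}):

  H_0: rank C_0 − rank ∂_1 = 5 − 4 = 1, and the invariant factors of ∂_1 are all 1, so H_0 = Z.
  H_1: rank ker ∂_1 − rank ∂_2 = (9 − 4) − 5 = 0, and the invariant factors of ∂_2 are all 1, so H_1 = 0.
  H_2: rank ker ∂_2 − rank ∂_3 = (6 − 5) − 0 = 1, and there is no ∂_3, so H_2 = Z.

As a check, the Euler characteristic is 5 − 9 + 6 = 2, which agrees with 1 − 0 + 1 = 2.
(K is a triangulation of the 2-sphere S^2.)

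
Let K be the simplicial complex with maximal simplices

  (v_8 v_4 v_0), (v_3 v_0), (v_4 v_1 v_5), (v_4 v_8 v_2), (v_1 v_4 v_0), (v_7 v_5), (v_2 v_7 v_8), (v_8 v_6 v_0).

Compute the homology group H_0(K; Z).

Fix the vertex order v_0 < v_1 < v_2 < v_3 < v_4 < v_5 < v_6 < v_7 < v_8 and write every simplex with vertices in increasing order. Then dim K = 2 and the simplices of K are:

  0-simplices (9): [v_0], [v_1], [v_2], [v_3], [v_4], [v_5], [v_6], [v_7], [v_8]
  1-simplices (15): (15 of them)
  2-simplices (6): [v_0,v_1,v_4], [v_0,v_4,v_8], [v_0,v_6,v_8], [v_1,v_4,v_5], [v_2,v_4,v_8], [v_2,v_7,v_8]

giving chain groups C_0 ≅ Z^9, C_1 ≅ Z^15, C_2 ≅ Z^6.

The boundary map ∂_1: C_1 → C_0 maps an edge to its endpoints' difference, ∂[p,q] = q − p.
This gives a 9×15 integer matrix of rank 8; reducing to Smith normal form yields diagonal entries (1,1,1,1,1,1,1,1).

The boundary map ∂_2: C_2 → C_1 maps a triangle to the signed sum of its edges. For instance
  ∂[v_2,v_4,v_8] = [v_4,v_8] − [v_2,v_8] + [v_2,v_4],
  ∂[v_1,v_4,v_5] = [v_4,v_5] − [v_1,v_5] + [v_1,v_4].
This gives a 15×6 integer matrix of rank 6; reducing to Smith normal form yields diagonal entries (1,1,1,1,1,1).

Computing H_k = (kernel of ∂_k) / (image of ∂_{k+1}):

  H_0: rank C_0 − rank ∂_1 = 9 − 8 = 1, and the invariant factors of ∂_1 are all 1, so H_0 = Z.

H_0 = Z.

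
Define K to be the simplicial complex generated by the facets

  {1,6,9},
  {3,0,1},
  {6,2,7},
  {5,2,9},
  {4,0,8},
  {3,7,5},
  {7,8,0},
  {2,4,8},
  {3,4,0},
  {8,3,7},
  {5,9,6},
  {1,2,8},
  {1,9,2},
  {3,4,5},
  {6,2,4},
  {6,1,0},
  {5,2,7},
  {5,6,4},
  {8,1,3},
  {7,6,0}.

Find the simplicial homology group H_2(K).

We work with the vertex ordering 0 < 1 < 2 < 3 < 4 < 5 < 6 < 7 < 8 < 9. The simplices of K, each written with vertices in increasing order, are:

  0-simplices (10): [0], [1], [2], [3], [4], [5], [6], [7], [8], [9]
  1-simplices (30): (30 of them)
  2-simplices (20): (20 of them)

so the chain groups are C_0 ≅ Z^10, C_1 ≅ Z^30, C_2 ≅ Z^20.

Boundary ∂_1: C_1 → C_0 maps an edge to its endpoints' difference, ∂[p,q] = q − p.
The resulting 10×30 matrix has rank 9, and its Smith normal form has invariant factors (1,1,1,1,1,1,1,1,1).

The boundary map ∂_2: C_2 → C_1 sends each 2-simplex [p,q,r] to [q,r] − [p,r] + [p,q]. For instance
  ∂[1,2,9] = [2,9] − [1,9] + [1,2],
  ∂[2,5,7] = [5,7] − [2,7] + [2,5].
This gives a 30×20 integer matrix of rank 20; reducing to Smith normal form yields diagonal entries (1,1,1,1,1,1,1,1,1,1,1,1,1,1,1,1,1,1,1,2).

Reading off H_k = ker ∂_k / im ∂_{k+1}:

  H_2: rank ker ∂_2 − rank ∂_3 = (20 − 20) − 0 = 0, and there is no ∂_3, so H_2 = 0.

H_2 ≅ 0.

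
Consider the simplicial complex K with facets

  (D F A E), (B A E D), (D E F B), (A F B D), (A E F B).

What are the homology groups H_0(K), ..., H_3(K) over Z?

Take the total order A < B < D < E < F on the vertex set. Then K (dimension 3) consists of the simplices:

  0-simplices (5): A, B, D, E, F
  1-simplices (10): AB, AD, AE, AF, BD, BE, BF, DE, DF, EF
  2-simplices (10): ABD, ABE, ABF, ADE, ADF, AEF, BDE, BDF, BEF, DEF
  3-simplices (5): ABDE, ABDF, ABEF, ADEF, BDEF

giving chain groups C_0 ≅ Z^5, C_1 ≅ Z^10, C_2 ≅ Z^10, C_3 ≅ Z^5.

Boundary ∂_1: C_1 → C_0 is given by ∂[p,q] = [q] − [p].
As a 5×10 matrix over Z this has rank 4, with invariant factors (1,1,1,1).

∂_2: C_2 → C_1 maps a triangle to the signed sum of its edges. For instance
  ∂AEF = EF − AF + AE,
  ∂ADE = DE − AE + AD.
The resulting 10×10 matrix has rank 6, and its Smith normal form has invariant factors (1,1,1,1,1,1).

The boundary map ∂_3: C_3 → C_2 sends each 3-simplex σ to the alternating sum Σ_i (−1)^i (σ with its i-th vertex removed). For instance
  ∂ABEF = BEF − AEF + ABF − ABE,
  ∂ABDE = BDE − ADE + ABE − ABD.
The 10×5 boundary matrix has rank 4 and Smith normal form diag(1,1,1,1).

Reading off H_k = ker ∂_k / im ∂_{k+1}:

  H_0: rank C_0 − rank ∂_1 = 5 − 4 = 1, and the invariant factors of ∂_1 are all 1, so H_0 ≅ Z.
  H_1: rank ker ∂_1 − rank ∂_2 = (10 − 4) − 6 = 0, and the invariant factors of ∂_2 are all 1, so H_1 ≅ 0.
  H_2: rank ker ∂_2 − rank ∂_3 = (10 − 6) − 4 = 0, and the invariant factors of ∂_3 are all 1, so H_2 ≅ 0.
  H_3: rank ker ∂_3 − rank ∂_4 = (5 − 4) − 0 = 1, and there is no ∂_4, so H_3 ≅ Z.

H_0 = Z,  H_1 = 0,  H_2 = 0,  H_3 = Z.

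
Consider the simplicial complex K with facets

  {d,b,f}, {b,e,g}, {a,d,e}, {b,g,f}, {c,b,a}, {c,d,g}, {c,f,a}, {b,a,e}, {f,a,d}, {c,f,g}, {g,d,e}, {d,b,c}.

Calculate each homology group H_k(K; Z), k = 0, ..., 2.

Take the total order a < b < c < d < e < f < g on the vertex set. Then K (dimension 2) consists of the simplices:

  0-simplices (7): a, b, c, d, e, f, g
  1-simplices (18): ab, ac, ad, ae, af, bc, bd, be, bf, bg, cd, cf, cg, de, df, dg, eg, fg
  2-simplices (12): abc, abe, acf, ade, adf, bcd, bdf, beg, bfg, cdg, cfg, deg

so the chain groups are C_0 ≅ Z^7, C_1 ≅ Z^18, C_2 ≅ Z^12.

∂_1: C_1 → C_0 is given by ∂[p,q] = [q] − [p].
The resulting 7×18 matrix has rank 6, and its Smith normal form has invariant factors (1,1,1,1,1,1).

The boundary map ∂_2: C_2 → C_1 acts by ∂[p,q,r] = [q,r] − [p,r] + [p,q]. For instance
  ∂bfg = fg − bg + bf,
  ∂deg = eg − dg + de.
As a 18×12 matrix over Z this has rank 12, with invariant factors (1,1,1,1,1,1,1,1,1,1,1,2).

From H_k ≅ ker(∂_k) / im(∂_{k+1}) we obtain:

  H_0: rank C_0 − rank ∂_1 = 7 − 6 = 1, and the invariant factors of ∂_1 are all 1, so H_0 ≅ Z.
  H_1: rank ker ∂_1 − rank ∂_2 = (18 − 6) − 12 = 0, and ∂_2 has invariant factor 2 > 1, so H_1 ≅ Z/2.
  H_2: rank ker ∂_2 − rank ∂_3 = (12 − 12) − 0 = 0, and there is no ∂_3, so H_2 ≅ 0.

H_0 = Z,  H_1 = Z/2,  H_2 = 0.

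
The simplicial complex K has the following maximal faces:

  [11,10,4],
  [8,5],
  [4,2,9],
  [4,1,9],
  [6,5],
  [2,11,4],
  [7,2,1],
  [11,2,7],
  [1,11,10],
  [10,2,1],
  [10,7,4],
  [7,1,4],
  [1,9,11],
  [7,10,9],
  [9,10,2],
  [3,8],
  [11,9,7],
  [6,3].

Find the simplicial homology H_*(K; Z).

We work with the vertex ordering 1 < 2 < 3 < 4 < 5 < 6 < 7 < 8 < 9 < 10 < 11. The simplices of K, each written with vertices in increasing order, are:

  0-simplices (11): [1], [2], [3], [4], [5], [6], [7], [8], [9], [10], [11]
  1-simplices (25): (25 of them)
  2-simplices (14): [1,2,7], [1,2,10], [1,4,7], [1,4,9], [1,9,11], [1,10,11], [2,4,9], [2,4,11], [2,7,11], [2,9,10], [4,7,10], [4,10,11], [7,9,10], [7,9,11]

so the chain groups are C_0 ≅ Z^11, C_1 ≅ Z^25, C_2 ≅ Z^14.

The boundary map ∂_1: C_1 → C_0 maps an edge to its endpoints' difference, ∂[p,q] = q − p.
This gives a 11×25 integer matrix of rank 9; reducing to Smith normal form yields diagonal entries (1,1,1,1,1,1,1,1,1).

∂_2: C_2 → C_1 sends each 2-simplex [p,q,r] to [q,r] − [p,r] + [p,q]. For instance
  ∂[2,4,11] = [4,11] − [2,11] + [2,4],
  ∂[1,4,9] = [4,9] − [1,9] + [1,4].
The 25×14 boundary matrix has rank 13 and Smith normal form diag(1,1,1,1,1,1,1,1,1,1,1,1,1).

Reading off H_k = ker ∂_k / im ∂_{k+1}:

  H_0: rank C_0 − rank ∂_1 = 11 − 9 = 2, and the invariant factors of ∂_1 are all 1, so H_0 = Z^2.
  H_1: rank ker ∂_1 − rank ∂_2 = (25 − 9) − 13 = 3, and the invariant factors of ∂_2 are all 1, so H_1 = Z^3.
  H_2: rank ker ∂_2 − rank ∂_3 = (14 − 13) − 0 = 1, and there is no ∂_3, so H_2 = Z.

As a check, the Euler characteristic is 11 − 25 + 14 = 0, which agrees with 2 − 3 + 1 = 0.
(K is a triangulation of the disjoint union of the circle S^1 and the torus T^2.)

H_0 ≅ Z^2,  H_1 ≅ Z^3,  H_2 ≅ Z.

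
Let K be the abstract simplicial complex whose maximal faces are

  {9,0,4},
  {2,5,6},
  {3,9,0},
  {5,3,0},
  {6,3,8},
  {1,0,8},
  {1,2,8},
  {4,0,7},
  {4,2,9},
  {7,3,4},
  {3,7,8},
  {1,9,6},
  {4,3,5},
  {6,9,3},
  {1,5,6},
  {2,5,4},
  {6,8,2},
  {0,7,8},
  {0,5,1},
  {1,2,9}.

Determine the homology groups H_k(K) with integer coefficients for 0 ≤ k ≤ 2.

Order the vertices as 0 < 1 < 2 < 3 < 4 < 5 < 6 < 7 < 8 < 9. Listing each simplex with vertices in this order, K has dimension 2 with simplices:

  0-simplices (10): [0], [1], [2], [3], [4], [5], [6], [7], [8], [9]
  1-simplices (30): (30 of them)
  2-simplices (20): (20 of them)

Hence C_0 ≅ Z^10, C_1 ≅ Z^30, C_2 ≅ Z^20.

The boundary map ∂_1: C_1 → C_0 is given by ∂[p,q] = [q] − [p].
The 10×30 boundary matrix has rank 9 and Smith normal form diag(1,1,1,1,1,1,1,1,1).

The boundary map ∂_2: C_2 → C_1 sends each 2-simplex [p,q,r] to [q,r] − [p,r] + [p,q]. For instance
  ∂[0,4,9] = [4,9] − [0,9] + [0,4],
  ∂[0,1,5] = [1,5] − [0,5] + [0,1].
As a 30×20 matrix over Z this has rank 20, with invariant factors (1,1,1,1,1,1,1,1,1,1,1,1,1,1,1,1,1,1,1,2).

Now H_k = ker ∂_k / im ∂_{k+1}, so:

  H_0: rank C_0 − rank ∂_1 = 10 − 9 = 1, and the invariant factors of ∂_1 are all 1, so H_0 ≅ Z.
  H_1: rank ker ∂_1 − rank ∂_2 = (30 − 9) − 20 = 1, and ∂_2 has invariant factor 2 > 1, so H_1 ≅ Z ⊕ Z/2Z.
  H_2: rank ker ∂_2 − rank ∂_3 = (20 − 20) − 0 = 0, and there is no ∂_3, so H_2 ≅ 0.

(K is a triangulation of the Klein bottle.)

H_0 = Z,  H_1 = Z ⊕ Z/2Z,  H_2 = 0.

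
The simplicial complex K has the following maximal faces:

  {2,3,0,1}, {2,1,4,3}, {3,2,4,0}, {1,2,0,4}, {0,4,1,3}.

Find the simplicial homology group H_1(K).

We work with the vertex ordering 0 < 1 < 2 < 3 < 4. The simplices of K, each written with vertices in increasing order, are:

  0-simplices (5): [0], [1], [2], [3], [4]
  1-simplices (10): [0,1], [0,2], [0,3], [0,4], [1,2], [1,3], [1,4], [2,3], [2,4], [3,4]
  2-simplices (10): [0,1,2], [0,1,3], [0,1,4], [0,2,3], [0,2,4], [0,3,4], [1,2,3], [1,2,4], [1,3,4], [2,3,4]
  3-simplices (5): [0,1,2,3], [0,1,2,4], [0,1,3,4], [0,2,3,4], [1,2,3,4]

giving chain groups C_0 ≅ Z^5, C_1 ≅ Z^10, C_2 ≅ Z^10, C_3 ≅ Z^5.

∂_1: C_1 → C_0 is given by ∂[p,q] = [q] − [p].
This gives a 5×10 integer matrix of rank 4; reducing to Smith normal form yields diagonal entries (1,1,1,1).

The boundary map ∂_2: C_2 → C_1 sends each 2-simplex [p,q,r] to [q,r] − [p,r] + [p,q]. For instance
  ∂[1,3,4] = [3,4] − [1,4] + [1,3],
  ∂[1,2,4] = [2,4] − [1,4] + [1,2].
As a 10×10 matrix over Z this has rank 6, with invariant factors (1,1,1,1,1,1).

Boundary ∂_3: C_3 → C_2 sends each 3-simplex σ to the alternating sum Σ_i (−1)^i (σ with its i-th vertex removed). For instance
  ∂[1,2,3,4] = [2,3,4] − [1,3,4] + [1,2,4] − [1,2,3],
  ∂[0,1,2,4] = [1,2,4] − [0,2,4] + [0,1,4] − [0,1,2].
As a 10×5 matrix over Z this has rank 4, with invariant factors (1,1,1,1).

From H_k ≅ ker(∂_k) / im(∂_{k+1}) we obtain:

  H_1: rank ker ∂_1 − rank ∂_2 = (10 − 4) − 6 = 0, and the invariant factors of ∂_2 are all 1, so H_1 = 0.

H_1 = 0.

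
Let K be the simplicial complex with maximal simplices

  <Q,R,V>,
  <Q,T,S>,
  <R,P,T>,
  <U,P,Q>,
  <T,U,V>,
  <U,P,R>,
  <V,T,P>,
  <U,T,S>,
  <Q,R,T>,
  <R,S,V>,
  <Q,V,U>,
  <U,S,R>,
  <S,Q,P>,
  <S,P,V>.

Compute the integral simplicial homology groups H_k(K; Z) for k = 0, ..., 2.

K has 7 vertices, 21 edges, 14 triangles.
rank ∂_0 = 0, rank ∂_1 = 6 ⇒ b_0 = 7 − 0 − 6 = 1; all invariant factors of ∂_1 are 1 so no torsion. So H_0 ≅ Z.
rank ∂_1 = 6, rank ∂_2 = 13 ⇒ b_1 = 21 − 6 − 13 = 2; all invariant factors of ∂_2 are 1 so no torsion. So H_1 ≅ Z^2.
rank ∂_2 = 13, rank ∂_3 = 0 ⇒ b_2 = 14 − 13 − 0 = 1. So H_2 ≅ Z.

H_0 = Z,  H_1 = Z^2,  H_2 = Z.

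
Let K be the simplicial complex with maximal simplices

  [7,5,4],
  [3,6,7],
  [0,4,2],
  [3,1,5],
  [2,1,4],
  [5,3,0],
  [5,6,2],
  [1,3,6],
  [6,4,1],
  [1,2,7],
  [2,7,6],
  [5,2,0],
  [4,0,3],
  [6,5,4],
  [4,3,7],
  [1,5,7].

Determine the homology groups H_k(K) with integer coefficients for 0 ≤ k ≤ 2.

K has 8 vertices, 24 edges, 16 triangles.
rank ∂_0 = 0, rank ∂_1 = 7 ⇒ b_0 = 8 − 0 − 7 = 1; all invariant factors of ∂_1 are 1 so no torsion. So H_0 ≅ Z.
rank ∂_1 = 7, rank ∂_2 = 15 ⇒ b_1 = 24 − 7 − 15 = 2; all invariant factors of ∂_2 are 1 so no torsion. So H_1 ≅ Z^2.
rank ∂_2 = 15, rank ∂_3 = 0 ⇒ b_2 = 16 − 15 − 0 = 1. So H_2 ≅ Z.

H_0 = Z,  H_1 = Z^2,  H_2 = Z.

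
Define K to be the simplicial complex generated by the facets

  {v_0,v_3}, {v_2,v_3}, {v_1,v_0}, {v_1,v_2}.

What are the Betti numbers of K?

b_0 = 1, b_1 = 1.

Fix the vertex order v_0 < v_1 < v_2 < v_3 and write every simplex with vertices in increasing order. Then dim K = 1 and the simplices of K are:

  0-simplices (4): [v_0], [v_1], [v_2], [v_3]
  1-simplices (4): [v_0,v_1], [v_0,v_3], [v_1,v_2], [v_2,v_3]

Hence C_0 ≅ Z^4, C_1 ≅ Z^4.

The boundary map ∂_1: C_1 → C_0 is given by ∂[p,q] = [q] − [p].
The resulting 4×4 matrix has rank 3, and its Smith normal form has invariant factors (1,1,1).

Now H_k = ker ∂_k / im ∂_{k+1}, so:

  H_0: rank C_0 − rank ∂_1 = 4 − 3 = 1, and the invariant factors of ∂_1 are all 1, so H_0 ≅ Z.
  H_1: rank ker ∂_1 − rank ∂_2 = (4 − 3) − 0 = 1, and there is no ∂_2, so H_1 ≅ Z.

(K is a triangulation of the circle S^1.)

Hence the Betti numbers are b_0 = 1, b_1 = 1.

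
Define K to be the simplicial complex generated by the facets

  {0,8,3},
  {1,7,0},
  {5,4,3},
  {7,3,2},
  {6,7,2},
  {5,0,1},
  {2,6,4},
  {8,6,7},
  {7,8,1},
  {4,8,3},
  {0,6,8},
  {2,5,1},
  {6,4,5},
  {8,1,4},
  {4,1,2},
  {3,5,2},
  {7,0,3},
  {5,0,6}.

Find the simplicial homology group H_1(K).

H_1 ≅ Z × Z/2.

We work with the vertex ordering 0 < 1 < 2 < 3 < 4 < 5 < 6 < 7 < 8. The simplices of K, each written with vertices in increasing order, are:

  0-simplices (9): [0], [1], [2], [3], [4], [5], [6], [7], [8]
  1-simplices (27): (27 of them)
  2-simplices (18): [0,1,5], [0,1,7], [0,3,7], [0,3,8], [0,5,6], [0,6,8], [1,2,4], [1,2,5], [1,4,8], [1,7,8], [2,3,5], [2,3,7], [2,4,6], [2,6,7], [3,4,5], [3,4,8], [4,5,6], [6,7,8]

Hence C_0 ≅ Z^9, C_1 ≅ Z^27, C_2 ≅ Z^18.

∂_1: C_1 → C_0 sends each edge [p,q] (with p < q) to q − p. For instance
  ∂[1,8] = [8] − [1].
The 9×27 boundary matrix has rank 8 and Smith normal form diag(1,1,1,1,1,1,1,1).

Boundary ∂_2: C_2 → C_1 acts by ∂[p,q,r] = [q,r] − [p,r] + [p,q]. For instance
  ∂[4,5,6] = [5,6] − [4,6] + [4,5],
  ∂[6,7,8] = [7,8] − [6,8] + [6,7].
This gives a 27×18 integer matrix of rank 18; reducing to Smith normal form yields diagonal entries (1,1,1,1,1,1,1,1,1,1,1,1,1,1,1,1,1,2).

Reading off H_k = ker ∂_k / im ∂_{k+1}:

  H_1: rank ker ∂_1 − rank ∂_2 = (27 − 8) − 18 = 1, and ∂_2 has invariant factor 2 > 1, so H_1 ≅ Z × Z/2.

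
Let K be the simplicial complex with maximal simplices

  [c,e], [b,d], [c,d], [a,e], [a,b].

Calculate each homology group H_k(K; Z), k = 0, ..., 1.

We work with the vertex ordering a < b < c < d < e. The simplices of K, each written with vertices in increasing order, are:

  0-simplices (5): a, b, c, d, e
  1-simplices (5): ab, ae, bd, cd, ce

Hence C_0 ≅ Z^5, C_1 ≅ Z^5.

The boundary map ∂_1: C_1 → C_0 is given by ∂[p,q] = [q] − [p]. For instance
  ∂ab = b − a.
The resulting 5×5 matrix has rank 4, and its Smith normal form has invariant factors (1,1,1,1).

Now H_k = ker ∂_k / im ∂_{k+1}, so:

  H_0: rank C_0 − rank ∂_1 = 5 − 4 = 1, and the invariant factors of ∂_1 are all 1, so H_0 ≅ Z.
  H_1: rank ker ∂_1 − rank ∂_2 = (5 − 4) − 0 = 1, and there is no ∂_2, so H_1 ≅ Z.

(K is a triangulation of the circle S^1.)

H_0 ≅ Z,  H_1 ≅ Z.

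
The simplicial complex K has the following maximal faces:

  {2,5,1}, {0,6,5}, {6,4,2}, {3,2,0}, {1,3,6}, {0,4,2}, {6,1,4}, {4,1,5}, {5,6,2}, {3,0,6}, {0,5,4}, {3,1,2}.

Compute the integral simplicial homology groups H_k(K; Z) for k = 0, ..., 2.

Fix the vertex order 0 < 1 < 2 < 3 < 4 < 5 < 6 and write every simplex with vertices in increasing order. Then dim K = 2 and the simplices of K are:

  0-simplices (7): [0], [1], [2], [3], [4], [5], [6]
  1-simplices (18): [0,2], [0,3], [0,4], [0,5], [0,6], [1,2], [1,3], [1,4], [1,5], [1,6], [2,3], [2,4], [2,5], [2,6], [3,6], [4,5], [4,6], [5,6]
  2-simplices (12): [0,2,3], [0,2,4], [0,3,6], [0,4,5], [0,5,6], [1,2,3], [1,2,5], [1,3,6], [1,4,5], [1,4,6], [2,4,6], [2,5,6]

giving chain groups C_0 ≅ Z^7, C_1 ≅ Z^18, C_2 ≅ Z^12.

∂_1: C_1 → C_0 maps an edge to its endpoints' difference, ∂[p,q] = q − p.
The 7×18 boundary matrix has rank 6 and Smith normal form diag(1,1,1,1,1,1).

Boundary ∂_2: C_2 → C_1 acts by ∂[p,q,r] = [q,r] − [p,r] + [p,q]. For instance
  ∂[1,2,3] = [2,3] − [1,3] + [1,2],
  ∂[0,2,4] = [2,4] − [0,4] + [0,2].
This gives a 18×12 integer matrix of rank 12; reducing to Smith normal form yields diagonal entries (1,1,1,1,1,1,1,1,1,1,1,2).

Reading off H_k = ker ∂_k / im ∂_{k+1}:

  H_0: rank C_0 − rank ∂_1 = 7 − 6 = 1, and the invariant factors of ∂_1 are all 1, so H_0 ≅ Z.
  H_1: rank ker ∂_1 − rank ∂_2 = (18 − 6) − 12 = 0, and ∂_2 has invariant factor 2 > 1, so H_1 ≅ Z/2.
  H_2: rank ker ∂_2 − rank ∂_3 = (12 − 12) − 0 = 0, and there is no ∂_3, so H_2 ≅ 0.

As a check, the Euler characteristic is 7 − 18 + 12 = 1, which agrees with 1 − 0 + 0 = 1.
(K is a triangulation of the real projective plane RP^2.)

H_0 = Z,  H_1 = Z/2,  H_2 = 0.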